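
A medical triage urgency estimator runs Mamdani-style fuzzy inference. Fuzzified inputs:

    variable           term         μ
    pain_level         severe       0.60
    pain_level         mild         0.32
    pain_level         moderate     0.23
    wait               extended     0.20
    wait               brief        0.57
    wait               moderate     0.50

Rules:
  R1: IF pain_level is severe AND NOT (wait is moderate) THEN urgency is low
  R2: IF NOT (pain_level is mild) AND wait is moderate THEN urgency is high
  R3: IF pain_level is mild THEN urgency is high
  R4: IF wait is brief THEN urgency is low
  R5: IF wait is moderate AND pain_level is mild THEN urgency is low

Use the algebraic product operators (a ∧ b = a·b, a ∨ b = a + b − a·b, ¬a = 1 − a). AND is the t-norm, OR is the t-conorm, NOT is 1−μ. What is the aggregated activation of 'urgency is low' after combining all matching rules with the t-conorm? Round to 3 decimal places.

0.747

R1: severe=0.60, ¬moderate=1−0.50=0.50; AND[a·b] → w = 0.3000
R2: ¬mild=1−0.32=0.68, moderate=0.50; AND[a·b] → w = 0.3400
R3: mild=0.32 → w = 0.3200
R4: brief=0.57 → w = 0.5700
R5: moderate=0.50, mild=0.32; AND[a·b] → w = 0.1600
Rules with consequent 'low': {R1, R4, R5} → strengths 0.3000, 0.5700, 0.1600
Aggregate via t-conorm [a + b − a·b]: 0.7472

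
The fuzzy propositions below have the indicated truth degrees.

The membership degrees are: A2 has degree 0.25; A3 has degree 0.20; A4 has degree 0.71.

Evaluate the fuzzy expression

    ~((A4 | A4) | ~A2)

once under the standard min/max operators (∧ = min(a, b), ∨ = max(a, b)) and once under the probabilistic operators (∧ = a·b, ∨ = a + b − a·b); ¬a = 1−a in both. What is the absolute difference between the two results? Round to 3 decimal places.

0.229

Under standard min/max:
  A4 | A4 = max(a, b) on (0.71, 0.71) = 0.71
  ~A2 = 1 − 0.25 = 0.75
  (A4 | A4) | ~A2 = max(a, b) on (0.71, 0.75) = 0.75
  ~((A4 | A4) | ~A2) = 1 − 0.75 = 0.25
  → value = 0.2500
Under probabilistic:
  A4 | A4 = a + b − a·b on (0.7100, 0.7100) = 0.9159
  ~A2 = 1 − 0.2500 = 0.7500
  (A4 | A4) | ~A2 = a + b − a·b on (0.9159, 0.7500) = 0.9790
  ~((A4 | A4) | ~A2) = 1 − 0.9790 = 0.0210
  → value = 0.0210
|0.2500 − 0.0210| = 0.229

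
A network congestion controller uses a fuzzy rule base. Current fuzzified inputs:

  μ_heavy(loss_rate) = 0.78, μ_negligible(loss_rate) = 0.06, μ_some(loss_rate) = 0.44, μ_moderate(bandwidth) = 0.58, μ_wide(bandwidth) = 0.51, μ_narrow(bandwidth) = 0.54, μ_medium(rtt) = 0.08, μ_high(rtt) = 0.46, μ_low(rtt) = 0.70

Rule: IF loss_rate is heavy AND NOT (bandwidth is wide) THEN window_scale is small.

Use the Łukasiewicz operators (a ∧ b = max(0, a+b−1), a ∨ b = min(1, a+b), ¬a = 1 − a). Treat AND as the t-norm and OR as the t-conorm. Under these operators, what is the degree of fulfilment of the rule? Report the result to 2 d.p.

0.27

firing strength: heavy=0.78, ¬wide=1−0.51=0.49; AND[max(0, a+b−1)] → w = 0.27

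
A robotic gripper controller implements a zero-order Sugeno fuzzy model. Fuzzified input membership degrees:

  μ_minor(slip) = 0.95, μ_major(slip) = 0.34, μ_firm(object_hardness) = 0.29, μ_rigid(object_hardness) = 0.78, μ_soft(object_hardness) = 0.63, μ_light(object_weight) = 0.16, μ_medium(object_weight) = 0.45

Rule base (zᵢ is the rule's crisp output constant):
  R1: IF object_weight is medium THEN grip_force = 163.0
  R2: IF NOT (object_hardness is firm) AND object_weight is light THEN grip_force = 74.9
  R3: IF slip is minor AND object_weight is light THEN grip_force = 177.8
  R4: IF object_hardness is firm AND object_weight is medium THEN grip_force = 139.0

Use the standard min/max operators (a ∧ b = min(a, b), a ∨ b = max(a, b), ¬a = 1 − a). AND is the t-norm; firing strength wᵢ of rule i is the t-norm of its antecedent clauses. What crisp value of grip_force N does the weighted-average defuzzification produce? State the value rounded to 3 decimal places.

145.370

R1 (z=163.0): medium=0.45 → w = 0.45
R2 (z=74.9): ¬firm=1−0.29=0.71, light=0.16; AND[min(a, b)] → w = 0.16
R3 (z=177.8): minor=0.95, light=0.16; AND[min(a, b)] → w = 0.16
R4 (z=139.0): firm=0.29, medium=0.45; AND[min(a, b)] → w = 0.29
Weighted average = (0.45·163.0 + 0.16·74.9 + 0.16·177.8 + 0.29·139.0) / (0.45 + 0.16 + 0.16 + 0.29)
  = 154.0920 / 1.0600 = 145.370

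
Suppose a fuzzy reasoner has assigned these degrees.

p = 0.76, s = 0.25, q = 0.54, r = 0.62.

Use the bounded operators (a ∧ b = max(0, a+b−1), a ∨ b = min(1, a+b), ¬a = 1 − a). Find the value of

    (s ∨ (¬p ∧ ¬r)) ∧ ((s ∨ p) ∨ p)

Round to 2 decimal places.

0.25

¬p = 1 − 0.76 = 0.24
¬r = 1 − 0.62 = 0.38
¬p ∧ ¬r = max(0, a+b−1) on (0.24, 0.38) = 0.00
s ∨ (¬p ∧ ¬r) = min(1, a+b) on (0.25, 0.00) = 0.25
s ∨ p = min(1, a+b) on (0.25, 0.76) = 1.00
(s ∨ p) ∨ p = min(1, a+b) on (1.00, 0.76) = 1.00
(s ∨ (¬p ∧ ¬r)) ∧ ((s ∨ p) ∨ p) = max(0, a+b−1) on (0.25, 1.00) = 0.25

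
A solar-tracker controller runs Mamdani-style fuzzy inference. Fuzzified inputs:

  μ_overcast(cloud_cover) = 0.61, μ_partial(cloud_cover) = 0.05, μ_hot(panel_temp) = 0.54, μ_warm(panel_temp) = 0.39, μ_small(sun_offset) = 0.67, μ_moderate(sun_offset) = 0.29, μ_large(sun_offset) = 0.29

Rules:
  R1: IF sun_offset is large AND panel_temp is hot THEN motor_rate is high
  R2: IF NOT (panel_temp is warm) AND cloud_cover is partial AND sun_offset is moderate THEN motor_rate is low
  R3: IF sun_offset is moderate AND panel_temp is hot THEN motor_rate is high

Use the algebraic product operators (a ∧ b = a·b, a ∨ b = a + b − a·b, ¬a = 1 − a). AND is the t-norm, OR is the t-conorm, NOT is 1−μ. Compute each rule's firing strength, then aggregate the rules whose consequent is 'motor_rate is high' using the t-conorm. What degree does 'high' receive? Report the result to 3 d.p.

0.289

R1: large=0.29, hot=0.54; AND[a·b] → w = 0.1566
R2: ¬warm=1−0.39=0.61, partial=0.05, moderate=0.29; AND[a·b] → w = 0.0088
R3: moderate=0.29, hot=0.54; AND[a·b] → w = 0.1566
Rules with consequent 'high': {R1, R3} → strengths 0.1566, 0.1566
Aggregate via t-conorm [a + b − a·b]: 0.2887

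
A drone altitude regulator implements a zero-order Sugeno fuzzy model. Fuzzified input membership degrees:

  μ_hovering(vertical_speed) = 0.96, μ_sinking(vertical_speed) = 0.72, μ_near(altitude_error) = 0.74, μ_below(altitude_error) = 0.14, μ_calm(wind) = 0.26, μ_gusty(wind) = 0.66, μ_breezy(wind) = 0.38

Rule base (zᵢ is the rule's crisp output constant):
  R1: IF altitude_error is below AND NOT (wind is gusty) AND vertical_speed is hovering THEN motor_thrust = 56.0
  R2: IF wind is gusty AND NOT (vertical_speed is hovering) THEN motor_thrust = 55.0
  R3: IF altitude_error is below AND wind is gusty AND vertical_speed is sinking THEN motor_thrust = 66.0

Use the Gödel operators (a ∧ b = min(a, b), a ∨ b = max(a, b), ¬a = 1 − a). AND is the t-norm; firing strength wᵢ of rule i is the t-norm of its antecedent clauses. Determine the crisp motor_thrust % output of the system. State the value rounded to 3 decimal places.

R1 (z=56.0): below=0.14, ¬gusty=1−0.66=0.34, hovering=0.96; AND[min(a, b)] → w = 0.14
R2 (z=55.0): gusty=0.66, ¬hovering=1−0.96=0.04; AND[min(a, b)] → w = 0.04
R3 (z=66.0): below=0.14, gusty=0.66, sinking=0.72; AND[min(a, b)] → w = 0.14
Weighted average = (0.14·56.0 + 0.04·55.0 + 0.14·66.0) / (0.14 + 0.04 + 0.14)
  = 19.2800 / 0.3200 = 60.250

60.250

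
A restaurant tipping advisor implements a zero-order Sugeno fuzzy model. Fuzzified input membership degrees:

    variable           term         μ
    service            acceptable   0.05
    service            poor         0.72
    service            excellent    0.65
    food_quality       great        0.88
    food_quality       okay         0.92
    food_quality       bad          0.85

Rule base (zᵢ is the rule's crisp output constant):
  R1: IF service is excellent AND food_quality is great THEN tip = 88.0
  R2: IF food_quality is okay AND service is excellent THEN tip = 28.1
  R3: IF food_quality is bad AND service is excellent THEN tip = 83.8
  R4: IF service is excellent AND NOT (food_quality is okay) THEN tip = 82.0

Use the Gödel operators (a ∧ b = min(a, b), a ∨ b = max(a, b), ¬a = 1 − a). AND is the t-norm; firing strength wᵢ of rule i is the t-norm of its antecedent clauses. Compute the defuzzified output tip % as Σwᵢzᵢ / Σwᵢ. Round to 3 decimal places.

67.239

R1 (z=88.0): excellent=0.65, great=0.88; AND[min(a, b)] → w = 0.65
R2 (z=28.1): okay=0.92, excellent=0.65; AND[min(a, b)] → w = 0.65
R3 (z=83.8): bad=0.85, excellent=0.65; AND[min(a, b)] → w = 0.65
R4 (z=82.0): excellent=0.65, ¬okay=1−0.92=0.08; AND[min(a, b)] → w = 0.08
Weighted average = (0.65·88.0 + 0.65·28.1 + 0.65·83.8 + 0.08·82.0) / (0.65 + 0.65 + 0.65 + 0.08)
  = 136.4950 / 2.0300 = 67.239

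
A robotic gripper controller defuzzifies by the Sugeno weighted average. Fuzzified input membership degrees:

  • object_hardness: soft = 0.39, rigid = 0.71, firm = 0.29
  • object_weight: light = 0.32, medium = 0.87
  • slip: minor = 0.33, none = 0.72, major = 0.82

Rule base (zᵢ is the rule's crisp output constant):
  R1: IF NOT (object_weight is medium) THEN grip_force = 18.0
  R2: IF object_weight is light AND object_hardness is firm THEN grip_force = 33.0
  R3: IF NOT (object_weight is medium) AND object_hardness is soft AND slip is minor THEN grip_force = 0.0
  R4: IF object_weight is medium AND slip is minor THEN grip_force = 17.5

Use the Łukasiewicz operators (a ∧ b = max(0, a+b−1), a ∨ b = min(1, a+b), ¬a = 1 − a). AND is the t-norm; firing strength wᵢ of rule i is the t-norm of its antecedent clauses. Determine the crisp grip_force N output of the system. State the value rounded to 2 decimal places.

17.70

R1 (z=18.0): ¬medium=1−0.87=0.13 → w = 0.13
R2 (z=33.0): light=0.32, firm=0.29; AND[max(0, a+b−1)] → w = 0.00
R3 (z=0.0): ¬medium=1−0.87=0.13, soft=0.39, minor=0.33; AND[max(0, a+b−1)] → w = 0.00
R4 (z=17.5): medium=0.87, minor=0.33; AND[max(0, a+b−1)] → w = 0.20
Weighted average = (0.13·18.0 + 0.00·33.0 + 0.00·0.0 + 0.20·17.5) / (0.13 + 0.00 + 0.00 + 0.20)
  = 5.8400 / 0.3300 = 17.70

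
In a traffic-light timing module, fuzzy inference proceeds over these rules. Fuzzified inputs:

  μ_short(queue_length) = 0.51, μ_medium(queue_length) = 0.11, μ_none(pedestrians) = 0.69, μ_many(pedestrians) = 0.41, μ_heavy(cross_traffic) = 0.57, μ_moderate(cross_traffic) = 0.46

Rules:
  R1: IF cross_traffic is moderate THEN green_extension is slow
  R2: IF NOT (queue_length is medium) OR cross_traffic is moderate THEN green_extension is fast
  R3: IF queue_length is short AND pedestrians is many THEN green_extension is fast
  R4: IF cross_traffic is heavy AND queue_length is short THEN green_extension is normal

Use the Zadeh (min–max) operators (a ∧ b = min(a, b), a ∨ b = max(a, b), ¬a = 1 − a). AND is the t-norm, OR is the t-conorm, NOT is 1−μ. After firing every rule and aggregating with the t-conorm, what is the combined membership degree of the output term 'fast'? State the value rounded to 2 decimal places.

0.89

R1: moderate=0.46 → w = 0.46
R2: ¬medium=1−0.11=0.89, moderate=0.46; OR[max(a, b)] → w = 0.89
R3: short=0.51, many=0.41; AND[min(a, b)] → w = 0.41
R4: heavy=0.57, short=0.51; AND[min(a, b)] → w = 0.51
Rules with consequent 'fast': {R2, R3} → strengths 0.89, 0.41
Aggregate via t-conorm [max(a, b)]: 0.89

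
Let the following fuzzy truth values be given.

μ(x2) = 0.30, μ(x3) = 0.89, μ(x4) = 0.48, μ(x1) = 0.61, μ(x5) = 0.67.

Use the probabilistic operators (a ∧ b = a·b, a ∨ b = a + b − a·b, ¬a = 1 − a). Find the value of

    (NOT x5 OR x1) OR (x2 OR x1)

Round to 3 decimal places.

NOT x5 = 1 − 0.6700 = 0.3300
NOT x5 OR x1 = a + b − a·b on (0.3300, 0.6100) = 0.7387
x2 OR x1 = a + b − a·b on (0.3000, 0.6100) = 0.7270
(NOT x5 OR x1) OR (x2 OR x1) = a + b − a·b on (0.7387, 0.7270) = 0.9287

0.929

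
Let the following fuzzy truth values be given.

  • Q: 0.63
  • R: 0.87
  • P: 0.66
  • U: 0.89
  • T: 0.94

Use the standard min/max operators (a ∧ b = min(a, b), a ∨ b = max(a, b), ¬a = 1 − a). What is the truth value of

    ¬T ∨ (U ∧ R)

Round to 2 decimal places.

¬T = 1 − 0.94 = 0.06
U ∧ R = min(a, b) on (0.89, 0.87) = 0.87
¬T ∨ (U ∧ R) = max(a, b) on (0.06, 0.87) = 0.87

0.87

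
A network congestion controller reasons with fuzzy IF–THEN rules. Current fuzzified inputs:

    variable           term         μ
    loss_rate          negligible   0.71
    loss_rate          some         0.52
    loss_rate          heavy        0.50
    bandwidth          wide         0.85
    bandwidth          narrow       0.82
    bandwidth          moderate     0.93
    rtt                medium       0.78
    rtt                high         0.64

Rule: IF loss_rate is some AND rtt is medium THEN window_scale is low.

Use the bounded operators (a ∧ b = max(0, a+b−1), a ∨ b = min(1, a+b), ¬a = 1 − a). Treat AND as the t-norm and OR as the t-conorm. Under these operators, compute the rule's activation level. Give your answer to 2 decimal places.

0.30

firing strength: some=0.52, medium=0.78; AND[max(0, a+b−1)] → w = 0.30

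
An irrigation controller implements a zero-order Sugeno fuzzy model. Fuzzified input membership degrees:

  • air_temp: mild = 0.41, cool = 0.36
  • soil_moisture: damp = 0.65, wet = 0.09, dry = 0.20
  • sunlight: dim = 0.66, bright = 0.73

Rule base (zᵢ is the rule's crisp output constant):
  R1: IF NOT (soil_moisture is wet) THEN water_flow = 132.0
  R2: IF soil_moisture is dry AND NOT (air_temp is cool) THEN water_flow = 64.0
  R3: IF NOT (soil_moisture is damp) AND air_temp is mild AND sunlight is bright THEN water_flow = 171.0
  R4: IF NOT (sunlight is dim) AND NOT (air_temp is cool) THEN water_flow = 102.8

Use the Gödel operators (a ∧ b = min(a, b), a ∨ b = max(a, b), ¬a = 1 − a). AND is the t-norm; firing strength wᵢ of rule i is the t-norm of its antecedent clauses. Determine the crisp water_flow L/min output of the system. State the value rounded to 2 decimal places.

R1 (z=132.0): ¬wet=1−0.09=0.91 → w = 0.91
R2 (z=64.0): dry=0.20, ¬cool=1−0.36=0.64; AND[min(a, b)] → w = 0.20
R3 (z=171.0): ¬damp=1−0.65=0.35, mild=0.41, bright=0.73; AND[min(a, b)] → w = 0.35
R4 (z=102.8): ¬dim=1−0.66=0.34, ¬cool=1−0.36=0.64; AND[min(a, b)] → w = 0.34
Weighted average = (0.91·132.0 + 0.20·64.0 + 0.35·171.0 + 0.34·102.8) / (0.91 + 0.20 + 0.35 + 0.34)
  = 227.7220 / 1.8000 = 126.51

126.51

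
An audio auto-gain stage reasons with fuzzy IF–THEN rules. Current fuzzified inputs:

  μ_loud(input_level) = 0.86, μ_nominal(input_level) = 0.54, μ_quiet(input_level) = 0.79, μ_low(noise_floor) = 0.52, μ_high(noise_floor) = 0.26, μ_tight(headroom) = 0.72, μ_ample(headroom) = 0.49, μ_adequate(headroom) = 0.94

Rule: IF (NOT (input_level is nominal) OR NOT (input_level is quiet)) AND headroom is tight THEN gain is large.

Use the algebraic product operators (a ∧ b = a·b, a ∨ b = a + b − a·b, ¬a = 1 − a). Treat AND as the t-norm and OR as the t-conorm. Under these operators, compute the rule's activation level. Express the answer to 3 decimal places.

firing strength: (¬nominal=1−0.54=0.46 OR ¬quiet=1−0.79=0.21) = 0.5734; AND[a·b] with tight=0.72 → w = 0.4128

0.413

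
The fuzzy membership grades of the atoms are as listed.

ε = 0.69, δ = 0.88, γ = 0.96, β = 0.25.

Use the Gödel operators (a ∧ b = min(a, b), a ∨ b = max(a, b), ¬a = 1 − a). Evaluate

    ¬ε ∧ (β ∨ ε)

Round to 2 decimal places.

¬ε = 1 − 0.69 = 0.31
β ∨ ε = max(a, b) on (0.25, 0.69) = 0.69
¬ε ∧ (β ∨ ε) = min(a, b) on (0.31, 0.69) = 0.31

0.31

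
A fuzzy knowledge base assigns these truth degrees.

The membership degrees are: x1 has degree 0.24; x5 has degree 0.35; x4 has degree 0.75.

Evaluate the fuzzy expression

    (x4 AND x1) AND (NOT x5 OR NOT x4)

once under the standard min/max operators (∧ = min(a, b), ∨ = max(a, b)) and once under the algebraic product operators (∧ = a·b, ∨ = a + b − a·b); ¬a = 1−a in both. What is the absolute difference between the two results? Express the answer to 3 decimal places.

Under standard min/max:
  x4 AND x1 = min(a, b) on (0.75, 0.24) = 0.24
  NOT x5 = 1 − 0.35 = 0.65
  NOT x4 = 1 − 0.75 = 0.25
  NOT x5 OR NOT x4 = max(a, b) on (0.65, 0.25) = 0.65
  (x4 AND x1) AND (NOT x5 OR NOT x4) = min(a, b) on (0.24, 0.65) = 0.24
  → value = 0.2400
Under algebraic product:
  x4 AND x1 = a·b on (0.7500, 0.2400) = 0.1800
  NOT x5 = 1 − 0.3500 = 0.6500
  NOT x4 = 1 − 0.7500 = 0.2500
  NOT x5 OR NOT x4 = a + b − a·b on (0.6500, 0.2500) = 0.7375
  (x4 AND x1) AND (NOT x5 OR NOT x4) = a·b on (0.1800, 0.7375) = 0.1328
  → value = 0.1328
|0.2400 − 0.1328| = 0.107

0.107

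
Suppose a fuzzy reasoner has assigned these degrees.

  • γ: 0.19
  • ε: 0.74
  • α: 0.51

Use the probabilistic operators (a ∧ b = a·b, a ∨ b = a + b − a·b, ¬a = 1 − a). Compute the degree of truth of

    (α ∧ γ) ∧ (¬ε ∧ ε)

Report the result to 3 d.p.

0.019

α ∧ γ = a·b on (0.5100, 0.1900) = 0.0969
¬ε = 1 − 0.7400 = 0.2600
¬ε ∧ ε = a·b on (0.2600, 0.7400) = 0.1924
(α ∧ γ) ∧ (¬ε ∧ ε) = a·b on (0.0969, 0.1924) = 0.0186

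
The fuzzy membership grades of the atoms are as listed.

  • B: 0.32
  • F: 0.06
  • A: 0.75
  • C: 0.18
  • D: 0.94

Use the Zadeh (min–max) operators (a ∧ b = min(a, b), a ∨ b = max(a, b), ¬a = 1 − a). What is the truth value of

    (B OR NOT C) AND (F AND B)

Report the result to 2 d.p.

0.06

NOT C = 1 − 0.18 = 0.82
B OR NOT C = max(a, b) on (0.32, 0.82) = 0.82
F AND B = min(a, b) on (0.06, 0.32) = 0.06
(B OR NOT C) AND (F AND B) = min(a, b) on (0.82, 0.06) = 0.06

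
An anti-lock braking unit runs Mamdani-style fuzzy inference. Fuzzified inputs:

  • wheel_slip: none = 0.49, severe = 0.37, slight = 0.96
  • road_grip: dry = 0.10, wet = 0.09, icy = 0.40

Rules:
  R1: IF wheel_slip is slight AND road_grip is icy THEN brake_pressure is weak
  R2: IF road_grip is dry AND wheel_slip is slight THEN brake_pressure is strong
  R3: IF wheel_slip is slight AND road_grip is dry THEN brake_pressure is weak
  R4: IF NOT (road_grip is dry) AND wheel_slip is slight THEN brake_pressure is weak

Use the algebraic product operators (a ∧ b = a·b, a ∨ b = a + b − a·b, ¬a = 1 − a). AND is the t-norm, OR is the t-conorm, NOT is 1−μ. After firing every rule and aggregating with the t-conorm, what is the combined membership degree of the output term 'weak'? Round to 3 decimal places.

R1: slight=0.96, icy=0.40; AND[a·b] → w = 0.3840
R2: dry=0.10, slight=0.96; AND[a·b] → w = 0.0960
R3: slight=0.96, dry=0.10; AND[a·b] → w = 0.0960
R4: ¬dry=1−0.10=0.90, slight=0.96; AND[a·b] → w = 0.8640
Rules with consequent 'weak': {R1, R3, R4} → strengths 0.3840, 0.0960, 0.8640
Aggregate via t-conorm [a + b − a·b]: 0.9243

0.924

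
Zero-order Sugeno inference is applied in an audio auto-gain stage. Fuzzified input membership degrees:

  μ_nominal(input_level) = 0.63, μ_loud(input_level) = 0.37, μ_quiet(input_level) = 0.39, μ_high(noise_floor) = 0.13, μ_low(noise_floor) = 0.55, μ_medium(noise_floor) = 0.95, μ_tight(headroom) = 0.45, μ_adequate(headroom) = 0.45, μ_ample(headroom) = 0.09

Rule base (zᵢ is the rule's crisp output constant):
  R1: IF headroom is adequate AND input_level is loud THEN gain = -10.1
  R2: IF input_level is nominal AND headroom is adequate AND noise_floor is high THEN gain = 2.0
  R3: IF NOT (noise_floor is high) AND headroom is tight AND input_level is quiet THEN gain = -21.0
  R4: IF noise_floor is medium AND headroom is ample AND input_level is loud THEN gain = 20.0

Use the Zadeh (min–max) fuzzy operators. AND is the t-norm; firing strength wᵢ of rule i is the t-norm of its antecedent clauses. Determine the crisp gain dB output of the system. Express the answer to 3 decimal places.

R1 (z=-10.1): adequate=0.45, loud=0.37; AND[min(a, b)] → w = 0.37
R2 (z=2.0): nominal=0.63, adequate=0.45, high=0.13; AND[min(a, b)] → w = 0.13
R3 (z=-21.0): ¬high=1−0.13=0.87, tight=0.45, quiet=0.39; AND[min(a, b)] → w = 0.39
R4 (z=20.0): medium=0.95, ample=0.09, loud=0.37; AND[min(a, b)] → w = 0.09
Weighted average = (0.37·-10.1 + 0.13·2.0 + 0.39·-21.0 + 0.09·20.0) / (0.37 + 0.13 + 0.39 + 0.09)
  = -9.8670 / 0.9800 = -10.068

-10.068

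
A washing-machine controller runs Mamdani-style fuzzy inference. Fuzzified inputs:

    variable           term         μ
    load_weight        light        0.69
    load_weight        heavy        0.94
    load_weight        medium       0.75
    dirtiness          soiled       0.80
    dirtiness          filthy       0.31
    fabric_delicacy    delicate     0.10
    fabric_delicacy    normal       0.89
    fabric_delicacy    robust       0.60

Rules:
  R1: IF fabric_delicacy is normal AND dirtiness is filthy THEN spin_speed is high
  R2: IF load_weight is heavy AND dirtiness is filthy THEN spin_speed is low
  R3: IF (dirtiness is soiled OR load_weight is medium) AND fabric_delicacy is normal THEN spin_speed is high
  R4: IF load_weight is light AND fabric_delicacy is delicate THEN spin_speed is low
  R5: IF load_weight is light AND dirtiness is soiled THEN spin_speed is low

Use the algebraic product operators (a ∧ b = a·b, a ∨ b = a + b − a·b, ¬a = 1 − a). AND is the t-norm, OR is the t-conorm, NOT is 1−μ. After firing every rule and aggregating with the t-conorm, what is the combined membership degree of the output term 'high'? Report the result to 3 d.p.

R1: normal=0.89, filthy=0.31; AND[a·b] → w = 0.2759
R2: heavy=0.94, filthy=0.31; AND[a·b] → w = 0.2914
R3: (soiled=0.80 OR medium=0.75) = 0.9500; AND[a·b] with normal=0.89 → w = 0.8455
R4: light=0.69, delicate=0.10; AND[a·b] → w = 0.0690
R5: light=0.69, soiled=0.80; AND[a·b] → w = 0.5520
Rules with consequent 'high': {R1, R3} → strengths 0.2759, 0.8455
Aggregate via t-conorm [a + b − a·b]: 0.8881

0.888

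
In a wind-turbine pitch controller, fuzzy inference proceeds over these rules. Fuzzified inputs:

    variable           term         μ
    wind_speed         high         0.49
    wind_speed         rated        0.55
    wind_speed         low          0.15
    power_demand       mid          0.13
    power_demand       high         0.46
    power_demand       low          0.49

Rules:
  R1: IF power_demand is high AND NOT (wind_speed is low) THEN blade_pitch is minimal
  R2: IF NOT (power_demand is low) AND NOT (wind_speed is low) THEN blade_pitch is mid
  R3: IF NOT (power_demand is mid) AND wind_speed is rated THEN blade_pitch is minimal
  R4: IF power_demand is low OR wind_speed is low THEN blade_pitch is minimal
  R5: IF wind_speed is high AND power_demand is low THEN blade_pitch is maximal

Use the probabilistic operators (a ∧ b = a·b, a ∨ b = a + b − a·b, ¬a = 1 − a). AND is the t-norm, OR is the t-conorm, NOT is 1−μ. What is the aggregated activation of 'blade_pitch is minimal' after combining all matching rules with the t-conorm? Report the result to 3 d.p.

0.862

R1: high=0.46, ¬low=1−0.15=0.85; AND[a·b] → w = 0.3910
R2: ¬low=1−0.49=0.51, ¬low=1−0.15=0.85; AND[a·b] → w = 0.4335
R3: ¬mid=1−0.13=0.87, rated=0.55; AND[a·b] → w = 0.4785
R4: low=0.49, low=0.15; OR[a + b − a·b] → w = 0.5665
R5: high=0.49, low=0.49; AND[a·b] → w = 0.2401
Rules with consequent 'minimal': {R1, R3, R4} → strengths 0.3910, 0.4785, 0.5665
Aggregate via t-conorm [a + b − a·b]: 0.8623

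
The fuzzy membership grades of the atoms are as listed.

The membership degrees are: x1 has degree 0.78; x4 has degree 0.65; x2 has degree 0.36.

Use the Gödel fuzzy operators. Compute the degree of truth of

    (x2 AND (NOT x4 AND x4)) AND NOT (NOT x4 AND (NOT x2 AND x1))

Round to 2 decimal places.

0.35

NOT x4 = 1 − 0.65 = 0.35
NOT x4 AND x4 = min(a, b) on (0.35, 0.65) = 0.35
x2 AND (NOT x4 AND x4) = min(a, b) on (0.36, 0.35) = 0.35
NOT x4 = 1 − 0.65 = 0.35
NOT x2 = 1 − 0.36 = 0.64
NOT x2 AND x1 = min(a, b) on (0.64, 0.78) = 0.64
NOT x4 AND (NOT x2 AND x1) = min(a, b) on (0.35, 0.64) = 0.35
NOT (NOT x4 AND (NOT x2 AND x1)) = 1 − 0.35 = 0.65
(x2 AND (NOT x4 AND x4)) AND NOT (NOT x4 AND (NOT x2 AND x1)) = min(a, b) on (0.35, 0.65) = 0.35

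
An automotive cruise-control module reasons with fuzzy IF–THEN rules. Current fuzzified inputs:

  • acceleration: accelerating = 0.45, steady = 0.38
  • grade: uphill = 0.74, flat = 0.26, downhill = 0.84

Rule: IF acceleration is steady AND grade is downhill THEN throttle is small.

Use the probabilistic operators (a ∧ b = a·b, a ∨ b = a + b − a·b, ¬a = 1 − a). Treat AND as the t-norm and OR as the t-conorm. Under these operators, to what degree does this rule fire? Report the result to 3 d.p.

0.319

firing strength: steady=0.38, downhill=0.84; AND[a·b] → w = 0.3192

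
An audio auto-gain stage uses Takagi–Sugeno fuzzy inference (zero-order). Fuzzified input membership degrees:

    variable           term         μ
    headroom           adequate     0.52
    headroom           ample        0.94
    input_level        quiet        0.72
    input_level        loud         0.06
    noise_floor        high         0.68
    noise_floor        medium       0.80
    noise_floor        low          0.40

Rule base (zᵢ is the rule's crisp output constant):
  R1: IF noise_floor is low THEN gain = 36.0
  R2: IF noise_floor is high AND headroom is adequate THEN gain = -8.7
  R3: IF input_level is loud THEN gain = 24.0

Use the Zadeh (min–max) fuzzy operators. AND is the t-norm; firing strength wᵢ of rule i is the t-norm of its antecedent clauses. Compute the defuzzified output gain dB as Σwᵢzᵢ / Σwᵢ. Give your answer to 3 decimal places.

R1 (z=36.0): low=0.40 → w = 0.40
R2 (z=-8.7): high=0.68, adequate=0.52; AND[min(a, b)] → w = 0.52
R3 (z=24.0): loud=0.06 → w = 0.06
Weighted average = (0.40·36.0 + 0.52·-8.7 + 0.06·24.0) / (0.40 + 0.52 + 0.06)
  = 11.3160 / 0.9800 = 11.547

11.547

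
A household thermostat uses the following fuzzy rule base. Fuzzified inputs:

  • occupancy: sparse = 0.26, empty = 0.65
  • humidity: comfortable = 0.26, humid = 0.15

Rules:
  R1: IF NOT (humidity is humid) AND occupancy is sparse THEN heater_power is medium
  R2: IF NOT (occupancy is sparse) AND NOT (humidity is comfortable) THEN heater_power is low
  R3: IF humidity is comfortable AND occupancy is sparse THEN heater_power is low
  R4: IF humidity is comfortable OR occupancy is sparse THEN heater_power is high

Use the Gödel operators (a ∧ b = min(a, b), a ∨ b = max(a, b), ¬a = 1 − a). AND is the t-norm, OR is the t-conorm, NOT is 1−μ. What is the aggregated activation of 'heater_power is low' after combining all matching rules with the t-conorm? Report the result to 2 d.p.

0.74

R1: ¬humid=1−0.15=0.85, sparse=0.26; AND[min(a, b)] → w = 0.26
R2: ¬sparse=1−0.26=0.74, ¬comfortable=1−0.26=0.74; AND[min(a, b)] → w = 0.74
R3: comfortable=0.26, sparse=0.26; AND[min(a, b)] → w = 0.26
R4: comfortable=0.26, sparse=0.26; OR[max(a, b)] → w = 0.26
Rules with consequent 'low': {R2, R3} → strengths 0.74, 0.26
Aggregate via t-conorm [max(a, b)]: 0.74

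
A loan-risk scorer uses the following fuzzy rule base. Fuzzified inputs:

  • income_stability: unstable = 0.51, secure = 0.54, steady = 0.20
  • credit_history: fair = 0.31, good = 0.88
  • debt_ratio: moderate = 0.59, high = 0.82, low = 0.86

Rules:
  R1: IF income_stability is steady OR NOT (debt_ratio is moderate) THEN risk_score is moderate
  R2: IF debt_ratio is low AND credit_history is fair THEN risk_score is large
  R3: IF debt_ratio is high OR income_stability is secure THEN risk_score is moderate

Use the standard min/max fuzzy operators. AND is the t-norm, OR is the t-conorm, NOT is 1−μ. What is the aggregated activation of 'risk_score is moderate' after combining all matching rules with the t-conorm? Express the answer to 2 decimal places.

0.82

R1: steady=0.20, ¬moderate=1−0.59=0.41; OR[max(a, b)] → w = 0.41
R2: low=0.86, fair=0.31; AND[min(a, b)] → w = 0.31
R3: high=0.82, secure=0.54; OR[max(a, b)] → w = 0.82
Rules with consequent 'moderate': {R1, R3} → strengths 0.41, 0.82
Aggregate via t-conorm [max(a, b)]: 0.82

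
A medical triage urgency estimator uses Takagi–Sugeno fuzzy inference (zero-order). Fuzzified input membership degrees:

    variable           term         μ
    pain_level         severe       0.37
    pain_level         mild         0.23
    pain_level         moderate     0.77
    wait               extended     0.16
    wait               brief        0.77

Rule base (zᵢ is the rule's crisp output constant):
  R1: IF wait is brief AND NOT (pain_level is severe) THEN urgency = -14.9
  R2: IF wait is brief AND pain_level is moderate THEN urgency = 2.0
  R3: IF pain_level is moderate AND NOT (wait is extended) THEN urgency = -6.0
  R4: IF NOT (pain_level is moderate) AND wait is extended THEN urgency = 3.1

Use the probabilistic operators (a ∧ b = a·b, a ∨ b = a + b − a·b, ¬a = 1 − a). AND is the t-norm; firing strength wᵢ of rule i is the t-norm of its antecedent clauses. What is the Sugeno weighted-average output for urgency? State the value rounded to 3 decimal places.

R1 (z=-14.9): brief=0.77, ¬severe=1−0.37=0.63; AND[a·b] → w = 0.4851
R2 (z=2.0): brief=0.77, moderate=0.77; AND[a·b] → w = 0.5929
R3 (z=-6.0): moderate=0.77, ¬extended=1−0.16=0.84; AND[a·b] → w = 0.6468
R4 (z=3.1): ¬moderate=1−0.77=0.23, extended=0.16; AND[a·b] → w = 0.0368
Weighted average = (0.4851·-14.9 + 0.5929·2.0 + 0.6468·-6.0 + 0.0368·3.1) / (0.4851 + 0.5929 + 0.6468 + 0.0368)
  = -9.8089 / 1.7616 = -5.568

-5.568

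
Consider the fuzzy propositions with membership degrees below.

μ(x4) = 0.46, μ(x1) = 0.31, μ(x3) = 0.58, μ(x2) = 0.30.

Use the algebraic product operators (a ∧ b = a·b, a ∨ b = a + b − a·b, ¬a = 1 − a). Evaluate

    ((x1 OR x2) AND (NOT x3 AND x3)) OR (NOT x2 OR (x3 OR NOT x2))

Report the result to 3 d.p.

0.967

x1 OR x2 = a + b − a·b on (0.3100, 0.3000) = 0.5170
NOT x3 = 1 − 0.5800 = 0.4200
NOT x3 AND x3 = a·b on (0.4200, 0.5800) = 0.2436
(x1 OR x2) AND (NOT x3 AND x3) = a·b on (0.5170, 0.2436) = 0.1259
NOT x2 = 1 − 0.3000 = 0.7000
NOT x2 = 1 − 0.3000 = 0.7000
x3 OR NOT x2 = a + b − a·b on (0.5800, 0.7000) = 0.8740
NOT x2 OR (x3 OR NOT x2) = a + b − a·b on (0.7000, 0.8740) = 0.9622
((x1 OR x2) AND (NOT x3 AND x3)) OR (NOT x2 OR (x3 OR NOT x2)) = a + b − a·b on (0.1259, 0.9622) = 0.9670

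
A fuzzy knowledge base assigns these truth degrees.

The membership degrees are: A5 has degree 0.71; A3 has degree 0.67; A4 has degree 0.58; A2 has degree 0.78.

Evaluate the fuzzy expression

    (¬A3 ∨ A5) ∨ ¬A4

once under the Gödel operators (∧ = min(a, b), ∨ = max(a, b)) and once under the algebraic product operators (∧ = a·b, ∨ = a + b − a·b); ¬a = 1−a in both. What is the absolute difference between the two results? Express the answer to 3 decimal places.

0.177

Under Gödel:
  ¬A3 = 1 − 0.67 = 0.33
  ¬A3 ∨ A5 = max(a, b) on (0.33, 0.71) = 0.71
  ¬A4 = 1 − 0.58 = 0.42
  (¬A3 ∨ A5) ∨ ¬A4 = max(a, b) on (0.71, 0.42) = 0.71
  → value = 0.7100
Under algebraic product:
  ¬A3 = 1 − 0.6700 = 0.3300
  ¬A3 ∨ A5 = a + b − a·b on (0.3300, 0.7100) = 0.8057
  ¬A4 = 1 − 0.5800 = 0.4200
  (¬A3 ∨ A5) ∨ ¬A4 = a + b − a·b on (0.8057, 0.4200) = 0.8873
  → value = 0.8873
|0.7100 − 0.8873| = 0.177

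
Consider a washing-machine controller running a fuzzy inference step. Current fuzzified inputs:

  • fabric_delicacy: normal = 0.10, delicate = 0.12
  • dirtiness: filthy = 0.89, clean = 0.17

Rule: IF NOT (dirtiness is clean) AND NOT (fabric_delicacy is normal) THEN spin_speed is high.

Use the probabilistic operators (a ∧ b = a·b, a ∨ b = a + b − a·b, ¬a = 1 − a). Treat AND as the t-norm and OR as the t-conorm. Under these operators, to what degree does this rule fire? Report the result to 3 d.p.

0.747

firing strength: ¬clean=1−0.17=0.83, ¬normal=1−0.10=0.90; AND[a·b] → w = 0.7470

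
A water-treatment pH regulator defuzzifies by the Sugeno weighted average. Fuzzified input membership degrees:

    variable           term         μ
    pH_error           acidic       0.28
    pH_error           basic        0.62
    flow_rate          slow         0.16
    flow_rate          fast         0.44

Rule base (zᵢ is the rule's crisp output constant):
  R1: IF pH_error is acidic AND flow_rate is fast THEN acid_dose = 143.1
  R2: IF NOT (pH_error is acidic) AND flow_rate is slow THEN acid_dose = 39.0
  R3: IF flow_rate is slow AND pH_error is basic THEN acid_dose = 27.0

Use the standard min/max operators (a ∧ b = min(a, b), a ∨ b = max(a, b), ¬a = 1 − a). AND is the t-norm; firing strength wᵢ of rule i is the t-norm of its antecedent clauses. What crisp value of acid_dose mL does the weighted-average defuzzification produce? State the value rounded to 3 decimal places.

R1 (z=143.1): acidic=0.28, fast=0.44; AND[min(a, b)] → w = 0.28
R2 (z=39.0): ¬acidic=1−0.28=0.72, slow=0.16; AND[min(a, b)] → w = 0.16
R3 (z=27.0): slow=0.16, basic=0.62; AND[min(a, b)] → w = 0.16
Weighted average = (0.28·143.1 + 0.16·39.0 + 0.16·27.0) / (0.28 + 0.16 + 0.16)
  = 50.6280 / 0.6000 = 84.380

84.380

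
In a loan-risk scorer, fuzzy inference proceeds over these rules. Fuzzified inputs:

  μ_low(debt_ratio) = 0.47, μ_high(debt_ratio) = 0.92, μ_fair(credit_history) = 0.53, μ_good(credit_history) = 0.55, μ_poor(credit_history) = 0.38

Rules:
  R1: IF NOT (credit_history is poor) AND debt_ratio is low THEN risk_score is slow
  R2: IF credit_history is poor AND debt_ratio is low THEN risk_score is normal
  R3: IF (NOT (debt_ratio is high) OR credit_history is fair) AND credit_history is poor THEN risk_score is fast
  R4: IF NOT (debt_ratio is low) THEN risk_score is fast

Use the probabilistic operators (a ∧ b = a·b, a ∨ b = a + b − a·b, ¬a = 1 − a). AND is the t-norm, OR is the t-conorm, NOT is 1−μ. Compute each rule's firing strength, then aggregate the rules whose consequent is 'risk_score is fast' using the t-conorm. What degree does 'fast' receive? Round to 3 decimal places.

R1: ¬poor=1−0.38=0.62, low=0.47; AND[a·b] → w = 0.2914
R2: poor=0.38, low=0.47; AND[a·b] → w = 0.1786
R3: (¬high=1−0.92=0.08 OR fair=0.53) = 0.5676; AND[a·b] with poor=0.38 → w = 0.2157
R4: ¬low=1−0.47=0.53 → w = 0.5300
Rules with consequent 'fast': {R3, R4} → strengths 0.2157, 0.5300
Aggregate via t-conorm [a + b − a·b]: 0.6314

0.631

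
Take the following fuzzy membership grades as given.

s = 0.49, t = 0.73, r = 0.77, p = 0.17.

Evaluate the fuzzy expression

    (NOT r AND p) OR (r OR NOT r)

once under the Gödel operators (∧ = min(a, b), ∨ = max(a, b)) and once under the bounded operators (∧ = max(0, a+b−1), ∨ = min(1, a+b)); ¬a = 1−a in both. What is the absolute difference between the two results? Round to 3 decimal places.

0.230

Under Gödel:
  NOT r = 1 − 0.77 = 0.23
  NOT r AND p = min(a, b) on (0.23, 0.17) = 0.17
  NOT r = 1 − 0.77 = 0.23
  r OR NOT r = max(a, b) on (0.77, 0.23) = 0.77
  (NOT r AND p) OR (r OR NOT r) = max(a, b) on (0.17, 0.77) = 0.77
  → value = 0.7700
Under bounded:
  NOT r = 1 − 0.77 = 0.23
  NOT r AND p = max(0, a+b−1) on (0.23, 0.17) = 0.00
  NOT r = 1 − 0.77 = 0.23
  r OR NOT r = min(1, a+b) on (0.77, 0.23) = 1.00
  (NOT r AND p) OR (r OR NOT r) = min(1, a+b) on (0.00, 1.00) = 1.00
  → value = 1.0000
|0.7700 − 1.0000| = 0.230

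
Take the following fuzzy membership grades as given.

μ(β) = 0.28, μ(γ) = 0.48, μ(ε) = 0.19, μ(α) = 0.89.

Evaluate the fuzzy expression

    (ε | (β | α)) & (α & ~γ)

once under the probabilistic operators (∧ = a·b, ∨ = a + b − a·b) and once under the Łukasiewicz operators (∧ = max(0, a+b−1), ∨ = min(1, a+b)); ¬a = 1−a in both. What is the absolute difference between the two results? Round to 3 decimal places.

Under probabilistic:
  β | α = a + b − a·b on (0.2800, 0.8900) = 0.9208
  ε | (β | α) = a + b − a·b on (0.1900, 0.9208) = 0.9358
  ~γ = 1 − 0.4800 = 0.5200
  α & ~γ = a·b on (0.8900, 0.5200) = 0.4628
  (ε | (β | α)) & (α & ~γ) = a·b on (0.9358, 0.4628) = 0.4331
  → value = 0.4331
Under Łukasiewicz:
  β | α = min(1, a+b) on (0.28, 0.89) = 1.00
  ε | (β | α) = min(1, a+b) on (0.19, 1.00) = 1.00
  ~γ = 1 − 0.48 = 0.52
  α & ~γ = max(0, a+b−1) on (0.89, 0.52) = 0.41
  (ε | (β | α)) & (α & ~γ) = max(0, a+b−1) on (1.00, 0.41) = 0.41
  → value = 0.4100
|0.4331 − 0.4100| = 0.023

0.023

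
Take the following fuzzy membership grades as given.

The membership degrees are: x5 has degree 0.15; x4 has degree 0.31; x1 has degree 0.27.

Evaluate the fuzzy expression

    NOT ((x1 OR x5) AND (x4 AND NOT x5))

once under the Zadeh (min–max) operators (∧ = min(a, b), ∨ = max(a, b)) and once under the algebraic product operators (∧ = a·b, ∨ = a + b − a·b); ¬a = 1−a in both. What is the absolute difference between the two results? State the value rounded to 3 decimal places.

0.170

Under Zadeh (min–max):
  x1 OR x5 = max(a, b) on (0.27, 0.15) = 0.27
  NOT x5 = 1 − 0.15 = 0.85
  x4 AND NOT x5 = min(a, b) on (0.31, 0.85) = 0.31
  (x1 OR x5) AND (x4 AND NOT x5) = min(a, b) on (0.27, 0.31) = 0.27
  NOT ((x1 OR x5) AND (x4 AND NOT x5)) = 1 − 0.27 = 0.73
  → value = 0.7300
Under algebraic product:
  x1 OR x5 = a + b − a·b on (0.2700, 0.1500) = 0.3795
  NOT x5 = 1 − 0.1500 = 0.8500
  x4 AND NOT x5 = a·b on (0.3100, 0.8500) = 0.2635
  (x1 OR x5) AND (x4 AND NOT x5) = a·b on (0.3795, 0.2635) = 0.1000
  NOT ((x1 OR x5) AND (x4 AND NOT x5)) = 1 − 0.1000 = 0.9000
  → value = 0.9000
|0.7300 − 0.9000| = 0.170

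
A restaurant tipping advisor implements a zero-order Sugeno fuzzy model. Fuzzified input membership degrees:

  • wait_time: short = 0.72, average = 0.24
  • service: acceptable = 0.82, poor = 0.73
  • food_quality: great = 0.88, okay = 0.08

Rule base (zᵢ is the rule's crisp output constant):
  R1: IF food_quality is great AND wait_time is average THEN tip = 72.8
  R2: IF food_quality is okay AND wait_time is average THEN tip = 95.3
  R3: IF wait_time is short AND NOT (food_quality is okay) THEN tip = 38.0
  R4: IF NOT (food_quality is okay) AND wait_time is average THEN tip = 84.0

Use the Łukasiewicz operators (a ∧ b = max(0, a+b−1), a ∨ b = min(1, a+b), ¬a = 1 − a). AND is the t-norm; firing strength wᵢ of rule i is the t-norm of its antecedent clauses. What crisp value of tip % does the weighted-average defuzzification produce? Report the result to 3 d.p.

R1 (z=72.8): great=0.88, average=0.24; AND[max(0, a+b−1)] → w = 0.12
R2 (z=95.3): okay=0.08, average=0.24; AND[max(0, a+b−1)] → w = 0.00
R3 (z=38.0): short=0.72, ¬okay=1−0.08=0.92; AND[max(0, a+b−1)] → w = 0.64
R4 (z=84.0): ¬okay=1−0.08=0.92, average=0.24; AND[max(0, a+b−1)] → w = 0.16
Weighted average = (0.12·72.8 + 0.00·95.3 + 0.64·38.0 + 0.16·84.0) / (0.12 + 0.00 + 0.64 + 0.16)
  = 46.4960 / 0.9200 = 50.539

50.539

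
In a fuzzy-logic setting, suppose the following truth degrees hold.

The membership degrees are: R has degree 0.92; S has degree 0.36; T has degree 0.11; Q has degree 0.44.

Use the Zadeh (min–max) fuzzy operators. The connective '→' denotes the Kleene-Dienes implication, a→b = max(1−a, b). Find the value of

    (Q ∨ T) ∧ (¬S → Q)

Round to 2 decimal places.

Q ∨ T = max(a, b) on (0.44, 0.11) = 0.44
¬S = 1 − 0.36 = 0.64
¬S → Q  [Kleene-Dienes: max(1−a, b)] with a=0.64, b=0.44 → 0.44
(Q ∨ T) ∧ (¬S → Q) = min(a, b) on (0.44, 0.44) = 0.44

0.44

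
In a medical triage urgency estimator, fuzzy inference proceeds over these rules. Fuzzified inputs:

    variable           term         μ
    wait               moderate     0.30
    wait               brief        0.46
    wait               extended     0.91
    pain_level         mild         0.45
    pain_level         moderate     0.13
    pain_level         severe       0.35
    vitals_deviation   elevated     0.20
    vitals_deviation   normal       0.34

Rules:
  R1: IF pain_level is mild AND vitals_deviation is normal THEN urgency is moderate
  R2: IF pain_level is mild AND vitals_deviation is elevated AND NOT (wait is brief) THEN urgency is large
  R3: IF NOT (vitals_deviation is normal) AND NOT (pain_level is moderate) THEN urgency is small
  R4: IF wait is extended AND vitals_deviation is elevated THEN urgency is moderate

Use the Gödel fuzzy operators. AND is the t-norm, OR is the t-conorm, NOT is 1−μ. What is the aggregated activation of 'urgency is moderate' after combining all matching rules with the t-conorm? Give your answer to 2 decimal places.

0.34

R1: mild=0.45, normal=0.34; AND[min(a, b)] → w = 0.34
R2: mild=0.45, elevated=0.20, ¬brief=1−0.46=0.54; AND[min(a, b)] → w = 0.20
R3: ¬normal=1−0.34=0.66, ¬moderate=1−0.13=0.87; AND[min(a, b)] → w = 0.66
R4: extended=0.91, elevated=0.20; AND[min(a, b)] → w = 0.20
Rules with consequent 'moderate': {R1, R4} → strengths 0.34, 0.20
Aggregate via t-conorm [max(a, b)]: 0.34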